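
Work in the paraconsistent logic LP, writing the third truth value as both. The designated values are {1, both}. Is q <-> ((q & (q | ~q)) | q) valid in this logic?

Yes

Every assignment of q over {1, both, 0} gives a value in {1, both}.
In particular, with q=both: q <-> ((q & (q | ~q)) | q) = both.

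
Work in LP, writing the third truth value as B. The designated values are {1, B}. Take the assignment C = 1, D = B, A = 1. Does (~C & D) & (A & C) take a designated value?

No

~C = ~1 = 0
~C & D = 0 & B = 0
A & C = 1 & 1 = 1
(~C & D) & (A & C) = 0 & 1 = 0
0 ∉ {1, B}.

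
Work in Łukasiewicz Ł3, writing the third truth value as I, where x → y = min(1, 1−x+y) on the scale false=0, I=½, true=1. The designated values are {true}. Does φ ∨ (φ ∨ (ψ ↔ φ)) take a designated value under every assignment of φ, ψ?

Countermodel: φ=I, ψ=true gives I, which is not designated.

No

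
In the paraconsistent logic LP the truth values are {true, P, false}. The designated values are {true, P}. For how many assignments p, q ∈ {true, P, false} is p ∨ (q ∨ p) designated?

8

Of the 9 assignments, 8 give a value in {true, P}.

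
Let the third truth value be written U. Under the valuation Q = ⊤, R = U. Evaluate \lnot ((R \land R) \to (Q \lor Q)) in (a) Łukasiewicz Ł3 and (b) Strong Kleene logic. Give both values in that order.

In Łukasiewicz Ł3: R \land R = U \land U = U
Q \lor Q = ⊤ \lor ⊤ = ⊤
(R \land R) \to (Q \lor Q) = U \to ⊤ = ⊤  [min(1, 1−½+1)]
\lnot ((R \land R) \to (Q \lor Q)) = \lnot ⊤ = ⊥
In Strong Kleene logic: R \land R = U \land U = U
Q \lor Q = ⊤ \lor ⊤ = ⊤
(R \land R) \to (Q \lor Q) = U \to ⊤ = ⊤  [\lnot U \lor ⊤]
\lnot ((R \land R) \to (Q \lor Q)) = \lnot ⊤ = ⊥

⊥; ⊥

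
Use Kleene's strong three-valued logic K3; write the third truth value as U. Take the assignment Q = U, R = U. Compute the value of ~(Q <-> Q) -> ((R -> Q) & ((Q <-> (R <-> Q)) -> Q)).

Q <-> Q = U <-> U = U
~(Q <-> Q) = ~U = U
R -> Q = U -> U = U  [~U | U]
R <-> Q = U <-> U = U
Q <-> (R <-> Q) = U <-> U = U
(Q <-> (R <-> Q)) -> Q = U -> U = U
(R -> Q) & ((Q <-> (R <-> Q)) -> Q) = U & U = U
~(Q <-> Q) -> ((R -> Q) & ((Q <-> (R <-> Q)) -> Q)) = U -> U = U

U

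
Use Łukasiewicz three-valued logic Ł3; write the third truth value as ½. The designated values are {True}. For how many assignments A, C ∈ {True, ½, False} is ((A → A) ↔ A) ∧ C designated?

Designated under: (A=True, C=True).

1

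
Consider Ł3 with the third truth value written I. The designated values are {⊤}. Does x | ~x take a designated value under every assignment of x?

No

Countermodel: x=I gives I, which is not designated.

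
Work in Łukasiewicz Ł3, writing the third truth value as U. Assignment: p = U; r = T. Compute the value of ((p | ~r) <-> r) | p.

U

~r = ~T = F
p | ~r = U | F = U
(p | ~r) <-> r = U <-> T = U
((p | ~r) <-> r) | p = U | U = U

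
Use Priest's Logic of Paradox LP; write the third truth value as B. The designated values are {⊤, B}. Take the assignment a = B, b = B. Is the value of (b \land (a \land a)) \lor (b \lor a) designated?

Yes

a \land a = B \land B = B
b \land (a \land a) = B \land B = B
b \lor a = B \lor B = B
(b \land (a \land a)) \lor (b \lor a) = B \lor B = B
B ∈ {⊤, B}.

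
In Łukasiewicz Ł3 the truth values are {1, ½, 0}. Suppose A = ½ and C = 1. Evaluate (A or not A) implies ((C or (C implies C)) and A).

1

not A = not ½ = ½
A or not A = ½ or ½ = ½
C implies C = 1 implies 1 = 1
C or (C implies C) = 1 or 1 = 1
(C or (C implies C)) and A = 1 and ½ = ½
(A or not A) implies ((C or (C implies C)) and A) = ½ implies ½ = 1  [min(1, 1−½+½)]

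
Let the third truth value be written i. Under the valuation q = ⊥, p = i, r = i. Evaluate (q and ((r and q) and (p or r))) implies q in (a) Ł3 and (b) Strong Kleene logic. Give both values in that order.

⊤; ⊤

In Ł3: r and q = i and ⊥ = ⊥
p or r = i or i = i
(r and q) and (p or r) = ⊥ and i = ⊥
q and ((r and q) and (p or r)) = ⊥ and ⊥ = ⊥
(q and ((r and q) and (p or r))) implies q = ⊥ implies ⊥ = ⊤
In Strong Kleene logic: r and q = i and ⊥ = ⊥
p or r = i or i = i
(r and q) and (p or r) = ⊥ and i = ⊥
q and ((r and q) and (p or r)) = ⊥ and ⊥ = ⊥
(q and ((r and q) and (p or r))) implies q = ⊥ implies ⊥ = ⊤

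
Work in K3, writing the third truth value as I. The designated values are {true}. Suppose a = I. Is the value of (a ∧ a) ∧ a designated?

No

a ∧ a = I ∧ I = I
(a ∧ a) ∧ a = I ∧ I = I
I ∉ {true}.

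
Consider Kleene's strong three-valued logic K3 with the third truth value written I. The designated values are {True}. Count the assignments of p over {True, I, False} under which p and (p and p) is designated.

p=True: True ✓
p=I: I ·
p=False: False ·

1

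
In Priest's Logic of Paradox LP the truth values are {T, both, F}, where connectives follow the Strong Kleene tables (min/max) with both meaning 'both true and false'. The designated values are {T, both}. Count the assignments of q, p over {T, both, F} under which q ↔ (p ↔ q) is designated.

Of the 9 assignments, 7 give a value in {T, both}.

7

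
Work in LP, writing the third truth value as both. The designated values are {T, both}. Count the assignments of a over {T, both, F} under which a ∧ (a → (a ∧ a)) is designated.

a=T: T ✓
a=both: both ✓
a=F: F ·

2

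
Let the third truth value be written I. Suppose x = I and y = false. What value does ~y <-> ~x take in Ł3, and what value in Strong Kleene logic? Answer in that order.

In Ł3: ~y = ~false = true
~x = ~I = I
~y <-> ~x = true <-> I = I  [1 − |1−½|]
In Strong Kleene logic: ~y = ~false = true
~x = ~I = I
~y <-> ~x = true <-> I = I

I; I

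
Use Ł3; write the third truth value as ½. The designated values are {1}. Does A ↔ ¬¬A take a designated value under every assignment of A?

Every assignment of A over {1, ½, 0} gives a value in {1}.
In particular, with A=½: A ↔ ¬¬A = 1.

Yes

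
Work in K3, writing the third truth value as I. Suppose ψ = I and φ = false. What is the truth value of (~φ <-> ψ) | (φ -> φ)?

true

~φ = ~false = true
~φ <-> ψ = true <-> I = I
φ -> φ = false -> false = true
(~φ <-> ψ) | (φ -> φ) = I | true = true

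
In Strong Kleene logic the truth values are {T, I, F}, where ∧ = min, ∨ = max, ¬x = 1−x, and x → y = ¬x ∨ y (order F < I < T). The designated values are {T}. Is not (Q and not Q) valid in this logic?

Countermodel: Q=I gives I, which is not designated.

No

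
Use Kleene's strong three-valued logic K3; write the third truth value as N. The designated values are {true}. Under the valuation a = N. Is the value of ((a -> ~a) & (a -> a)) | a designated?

~a = ~N = N
a -> ~a = N -> N = N  [~N | N]
a -> a = N -> N = N
(a -> ~a) & (a -> a) = N & N = N
((a -> ~a) & (a -> a)) | a = N | N = N
N ∉ {true}.

No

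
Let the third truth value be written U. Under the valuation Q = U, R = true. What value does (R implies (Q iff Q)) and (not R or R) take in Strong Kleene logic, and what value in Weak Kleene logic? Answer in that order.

In Strong Kleene logic: Q iff Q = U iff U = U
R implies (Q iff Q) = true implies U = U
not R = not true = false
not R or R = false or true = true
(R implies (Q iff Q)) and (not R or R) = U and true = U
In Weak Kleene logic: Q iff Q = U iff U = U
R implies (Q iff Q) = true implies U = U  [any arg is the third value ⇒ result is the third value]
not R = not true = false
not R or R = false or true = true
(R implies (Q iff Q)) and (not R or R) = U and true = U

U; U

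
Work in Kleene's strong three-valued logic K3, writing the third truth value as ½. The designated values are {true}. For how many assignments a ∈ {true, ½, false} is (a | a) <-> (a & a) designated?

a=true: true ✓
a=½: ½ ·
a=false: true ✓

2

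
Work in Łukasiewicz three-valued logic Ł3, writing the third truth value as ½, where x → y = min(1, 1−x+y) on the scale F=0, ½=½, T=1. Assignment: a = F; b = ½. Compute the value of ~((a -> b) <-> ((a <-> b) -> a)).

a -> b = F -> ½ = T
a <-> b = F <-> ½ = ½
(a <-> b) -> a = ½ -> F = ½
(a -> b) <-> ((a <-> b) -> a) = T <-> ½ = ½
~((a -> b) <-> ((a <-> b) -> a)) = ~½ = ½

½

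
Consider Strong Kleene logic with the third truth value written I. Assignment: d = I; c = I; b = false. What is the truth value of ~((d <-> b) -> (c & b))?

d <-> b = I <-> false = I
c & b = I & false = false
(d <-> b) -> (c & b) = I -> false = I  [~I | false]
~((d <-> b) -> (c & b)) = ~I = I

I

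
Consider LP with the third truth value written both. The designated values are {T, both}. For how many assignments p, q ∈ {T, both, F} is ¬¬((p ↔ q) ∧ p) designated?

Of the 9 assignments, 5 give a value in {T, both}.

5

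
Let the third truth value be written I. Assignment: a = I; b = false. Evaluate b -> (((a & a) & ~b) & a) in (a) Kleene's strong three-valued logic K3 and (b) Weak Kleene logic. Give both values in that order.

true; I

In Kleene's strong three-valued logic K3: a & a = I & I = I
~b = ~false = true
(a & a) & ~b = I & true = I
((a & a) & ~b) & a = I & I = I
b -> (((a & a) & ~b) & a) = false -> I = true  [~false | I]
In Weak Kleene logic: a & a = I & I = I
~b = ~false = true
(a & a) & ~b = I & true = I
((a & a) & ~b) & a = I & I = I
b -> (((a & a) & ~b) & a) = false -> I = I  [any arg is the third value ⇒ result is the third value]
They differ because Kleene's strong three-valued logic K3 and Weak Kleene logic treat I differently under the binary connectives.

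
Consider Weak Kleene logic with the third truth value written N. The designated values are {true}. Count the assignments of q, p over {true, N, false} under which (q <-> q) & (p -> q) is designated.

Designated under: (q=true, p=true); (q=true, p=false); (q=false, p=false).

3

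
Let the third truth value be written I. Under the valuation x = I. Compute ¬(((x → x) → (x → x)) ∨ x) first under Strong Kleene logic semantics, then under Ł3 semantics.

In Strong Kleene logic: x → x = I → I = I  [¬I ∨ I]
x → x = I → I = I
(x → x) → (x → x) = I → I = I
((x → x) → (x → x)) ∨ x = I ∨ I = I
¬(((x → x) → (x → x)) ∨ x) = ¬I = I
In Ł3: x → x = I → I = ⊤  [min(1, 1−½+½)]
x → x = I → I = ⊤
(x → x) → (x → x) = ⊤ → ⊤ = ⊤
((x → x) → (x → x)) ∨ x = ⊤ ∨ I = ⊤
¬(((x → x) → (x → x)) ∨ x) = ¬⊤ = ⊥
They differ because Strong Kleene logic and Ł3 treat I differently under implication.

I; ⊥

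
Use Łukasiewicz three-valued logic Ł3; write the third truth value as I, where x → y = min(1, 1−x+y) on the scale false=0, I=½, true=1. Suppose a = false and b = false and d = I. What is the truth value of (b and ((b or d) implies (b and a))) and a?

false

b or d = false or I = I
b and a = false and false = false
(b or d) implies (b and a) = I implies false = I
b and ((b or d) implies (b and a)) = false and I = false
(b and ((b or d) implies (b and a))) and a = false and false = false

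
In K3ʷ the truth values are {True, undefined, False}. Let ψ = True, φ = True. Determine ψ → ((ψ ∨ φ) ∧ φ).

True

ψ ∨ φ = True ∨ True = True
(ψ ∨ φ) ∧ φ = True ∧ True = True
ψ → ((ψ ∨ φ) ∧ φ) = True → True = True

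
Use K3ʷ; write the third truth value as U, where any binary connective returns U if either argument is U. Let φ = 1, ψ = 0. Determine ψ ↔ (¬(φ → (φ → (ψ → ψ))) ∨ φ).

ψ → ψ = 0 → 0 = 1
φ → (ψ → ψ) = 1 → 1 = 1
φ → (φ → (ψ → ψ)) = 1 → 1 = 1
¬(φ → (φ → (ψ → ψ))) = ¬1 = 0
¬(φ → (φ → (ψ → ψ))) ∨ φ = 0 ∨ 1 = 1
ψ ↔ (¬(φ → (φ → (ψ → ψ))) ∨ φ) = 0 ↔ 1 = 0

0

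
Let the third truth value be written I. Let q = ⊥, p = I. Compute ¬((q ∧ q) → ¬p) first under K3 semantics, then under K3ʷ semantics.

⊥; I

In K3: q ∧ q = ⊥ ∧ ⊥ = ⊥
¬p = ¬I = I
(q ∧ q) → ¬p = ⊥ → I = ⊤  [¬⊥ ∨ I]
¬((q ∧ q) → ¬p) = ¬⊤ = ⊥
In K3ʷ: q ∧ q = ⊥ ∧ ⊥ = ⊥
¬p = ¬I = I
(q ∧ q) → ¬p = ⊥ → I = I  [any arg is the third value ⇒ result is the third value]
¬((q ∧ q) → ¬p) = ¬I = I
They differ because K3 and K3ʷ treat I differently under the binary connectives.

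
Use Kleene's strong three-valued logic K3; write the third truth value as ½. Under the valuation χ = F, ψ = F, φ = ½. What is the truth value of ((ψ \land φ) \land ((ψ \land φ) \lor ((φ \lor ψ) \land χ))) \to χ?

T

ψ \land φ = F \land ½ = F
ψ \land φ = F \land ½ = F
φ \lor ψ = ½ \lor F = ½
(φ \lor ψ) \land χ = ½ \land F = F
(ψ \land φ) \lor ((φ \lor ψ) \land χ) = F \lor F = F
(ψ \land φ) \land ((ψ \land φ) \lor ((φ \lor ψ) \land χ)) = F \land F = F
((ψ \land φ) \land ((ψ \land φ) \lor ((φ \lor ψ) \land χ))) \to χ = F \to F = T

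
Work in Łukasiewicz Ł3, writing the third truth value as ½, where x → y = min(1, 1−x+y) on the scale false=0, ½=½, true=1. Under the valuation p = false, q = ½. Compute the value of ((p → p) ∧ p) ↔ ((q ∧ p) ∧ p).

p → p = false → false = true
(p → p) ∧ p = true ∧ false = false
q ∧ p = ½ ∧ false = false
(q ∧ p) ∧ p = false ∧ false = false
((p → p) ∧ p) ↔ ((q ∧ p) ∧ p) = false ↔ false = true

true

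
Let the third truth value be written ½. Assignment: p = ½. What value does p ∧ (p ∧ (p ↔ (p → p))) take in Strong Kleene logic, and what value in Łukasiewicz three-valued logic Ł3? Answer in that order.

In Strong Kleene logic: p → p = ½ → ½ = ½  [¬½ ∨ ½]
p ↔ (p → p) = ½ ↔ ½ = ½
p ∧ (p ↔ (p → p)) = ½ ∧ ½ = ½
p ∧ (p ∧ (p ↔ (p → p))) = ½ ∧ ½ = ½
In Łukasiewicz three-valued logic Ł3: p → p = ½ → ½ = ⊤  [min(1, 1−½+½)]
p ↔ (p → p) = ½ ↔ ⊤ = ½
p ∧ (p ↔ (p → p)) = ½ ∧ ½ = ½
p ∧ (p ∧ (p ↔ (p → p))) = ½ ∧ ½ = ½

½; ½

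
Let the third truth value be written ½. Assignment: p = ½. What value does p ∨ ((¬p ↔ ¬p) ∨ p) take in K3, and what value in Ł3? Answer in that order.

½; true

In K3: ¬p = ¬½ = ½
¬p = ¬½ = ½
¬p ↔ ¬p = ½ ↔ ½ = ½
(¬p ↔ ¬p) ∨ p = ½ ∨ ½ = ½
p ∨ ((¬p ↔ ¬p) ∨ p) = ½ ∨ ½ = ½
In Ł3: ¬p = ¬½ = ½
¬p = ¬½ = ½
¬p ↔ ¬p = ½ ↔ ½ = true
(¬p ↔ ¬p) ∨ p = true ∨ ½ = true
p ∨ ((¬p ↔ ¬p) ∨ p) = ½ ∨ true = true
They differ because K3 and Ł3 treat ½ differently under implication.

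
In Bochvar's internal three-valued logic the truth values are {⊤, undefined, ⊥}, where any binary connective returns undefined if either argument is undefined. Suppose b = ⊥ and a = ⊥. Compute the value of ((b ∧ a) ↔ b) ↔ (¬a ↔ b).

⊥

b ∧ a = ⊥ ∧ ⊥ = ⊥
(b ∧ a) ↔ b = ⊥ ↔ ⊥ = ⊤
¬a = ¬⊥ = ⊤
¬a ↔ b = ⊤ ↔ ⊥ = ⊥
((b ∧ a) ↔ b) ↔ (¬a ↔ b) = ⊤ ↔ ⊥ = ⊥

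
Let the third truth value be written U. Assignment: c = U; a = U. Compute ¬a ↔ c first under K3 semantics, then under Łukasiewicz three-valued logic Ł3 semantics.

In K3: ¬a = ¬U = U
¬a ↔ c = U ↔ U = U
In Łukasiewicz three-valued logic Ł3: ¬a = ¬U = U
¬a ↔ c = U ↔ U = ⊤
They differ because K3 and Łukasiewicz three-valued logic Ł3 treat U differently under implication.

U; ⊤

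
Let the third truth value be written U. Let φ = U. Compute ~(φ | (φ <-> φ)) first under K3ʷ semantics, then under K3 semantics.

In K3ʷ: φ <-> φ = U <-> U = U
φ | (φ <-> φ) = U | U = U
~(φ | (φ <-> φ)) = ~U = U
In K3: φ <-> φ = U <-> U = U
φ | (φ <-> φ) = U | U = U
~(φ | (φ <-> φ)) = ~U = U

U; U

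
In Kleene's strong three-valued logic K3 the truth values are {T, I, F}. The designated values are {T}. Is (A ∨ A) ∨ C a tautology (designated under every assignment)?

Countermodel: A=I, C=I gives I, which is not designated.

No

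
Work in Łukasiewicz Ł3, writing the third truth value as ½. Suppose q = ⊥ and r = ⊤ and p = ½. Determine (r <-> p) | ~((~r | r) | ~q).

r <-> p = ⊤ <-> ½ = ½  [1 − |1−½|]
~r = ~⊤ = ⊥
~r | r = ⊥ | ⊤ = ⊤
~q = ~⊥ = ⊤
(~r | r) | ~q = ⊤ | ⊤ = ⊤
~((~r | r) | ~q) = ~⊤ = ⊥
(r <-> p) | ~((~r | r) | ~q) = ½ | ⊥ = ½

½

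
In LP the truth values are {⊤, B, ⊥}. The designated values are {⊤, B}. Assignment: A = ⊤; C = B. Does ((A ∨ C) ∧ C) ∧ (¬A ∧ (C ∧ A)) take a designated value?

A ∨ C = ⊤ ∨ B = ⊤
(A ∨ C) ∧ C = ⊤ ∧ B = B
¬A = ¬⊤ = ⊥
C ∧ A = B ∧ ⊤ = B
¬A ∧ (C ∧ A) = ⊥ ∧ B = ⊥
((A ∨ C) ∧ C) ∧ (¬A ∧ (C ∧ A)) = B ∧ ⊥ = ⊥
⊥ ∉ {⊤, B}.

No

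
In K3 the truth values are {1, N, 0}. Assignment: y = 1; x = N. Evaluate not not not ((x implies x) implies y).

x implies x = N implies N = N  [not N or N]
(x implies x) implies y = N implies 1 = 1
not ((x implies x) implies y) = not 1 = 0
not not ((x implies x) implies y) = not 0 = 1
not not not ((x implies x) implies y) = not 1 = 0

0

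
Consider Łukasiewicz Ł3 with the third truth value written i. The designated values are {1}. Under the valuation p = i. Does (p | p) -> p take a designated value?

p | p = i | i = i
(p | p) -> p = i -> i = 1  [min(1, 1−½+½)]
1 ∈ {1}.

Yes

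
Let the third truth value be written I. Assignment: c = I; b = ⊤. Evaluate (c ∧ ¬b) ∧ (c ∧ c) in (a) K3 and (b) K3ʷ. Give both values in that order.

⊥; I

In K3: ¬b = ¬⊤ = ⊥
c ∧ ¬b = I ∧ ⊥ = ⊥
c ∧ c = I ∧ I = I
(c ∧ ¬b) ∧ (c ∧ c) = ⊥ ∧ I = ⊥
In K3ʷ: ¬b = ¬⊤ = ⊥
c ∧ ¬b = I ∧ ⊥ = I
c ∧ c = I ∧ I = I
(c ∧ ¬b) ∧ (c ∧ c) = I ∧ I = I
They differ because K3 and K3ʷ treat I differently under the binary connectives.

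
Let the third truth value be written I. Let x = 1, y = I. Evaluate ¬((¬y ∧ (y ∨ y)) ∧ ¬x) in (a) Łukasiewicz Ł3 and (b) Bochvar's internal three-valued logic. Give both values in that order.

1; I

In Łukasiewicz Ł3: ¬y = ¬I = I
y ∨ y = I ∨ I = I
¬y ∧ (y ∨ y) = I ∧ I = I
¬x = ¬1 = 0
(¬y ∧ (y ∨ y)) ∧ ¬x = I ∧ 0 = 0
¬((¬y ∧ (y ∨ y)) ∧ ¬x) = ¬0 = 1
In Bochvar's internal three-valued logic: ¬y = ¬I = I
y ∨ y = I ∨ I = I
¬y ∧ (y ∨ y) = I ∧ I = I
¬x = ¬1 = 0
(¬y ∧ (y ∨ y)) ∧ ¬x = I ∧ 0 = I
¬((¬y ∧ (y ∨ y)) ∧ ¬x) = ¬I = I
They differ because Łukasiewicz Ł3 and Bochvar's internal three-valued logic treat I differently under the binary connectives.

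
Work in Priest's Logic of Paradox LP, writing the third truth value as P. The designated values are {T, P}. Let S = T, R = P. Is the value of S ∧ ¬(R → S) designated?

R → S = P → T = T  [¬P ∨ T]
¬(R → S) = ¬T = F
S ∧ ¬(R → S) = T ∧ F = F
F ∉ {T, P}.

No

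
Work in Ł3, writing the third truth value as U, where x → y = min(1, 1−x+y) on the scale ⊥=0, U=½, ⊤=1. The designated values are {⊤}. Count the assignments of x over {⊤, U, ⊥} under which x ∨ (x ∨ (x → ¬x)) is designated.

3

x=⊤: ⊤ ✓
x=U: ⊤ ✓
x=⊥: ⊤ ✓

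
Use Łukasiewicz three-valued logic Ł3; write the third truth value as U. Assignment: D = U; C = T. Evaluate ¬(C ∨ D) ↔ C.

F

C ∨ D = T ∨ U = T
¬(C ∨ D) = ¬T = F
¬(C ∨ D) ↔ C = F ↔ T = F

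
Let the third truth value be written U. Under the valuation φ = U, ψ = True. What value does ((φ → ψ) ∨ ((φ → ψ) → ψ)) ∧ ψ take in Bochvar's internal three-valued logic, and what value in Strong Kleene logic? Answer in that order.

U; True

In Bochvar's internal three-valued logic: φ → ψ = U → True = U  [any arg is the third value ⇒ result is the third value]
φ → ψ = U → True = U
(φ → ψ) → ψ = U → True = U
(φ → ψ) ∨ ((φ → ψ) → ψ) = U ∨ U = U
((φ → ψ) ∨ ((φ → ψ) → ψ)) ∧ ψ = U ∧ True = U
In Strong Kleene logic: φ → ψ = U → True = True  [¬U ∨ True]
φ → ψ = U → True = True
(φ → ψ) → ψ = True → True = True
(φ → ψ) ∨ ((φ → ψ) → ψ) = True ∨ True = True
((φ → ψ) ∨ ((φ → ψ) → ψ)) ∧ ψ = True ∧ True = True
They differ because Bochvar's internal three-valued logic and Strong Kleene logic treat U differently under the binary connectives.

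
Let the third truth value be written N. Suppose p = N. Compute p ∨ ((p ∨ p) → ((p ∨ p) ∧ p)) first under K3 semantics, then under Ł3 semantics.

N; ⊤

In K3: p ∨ p = N ∨ N = N
p ∨ p = N ∨ N = N
(p ∨ p) ∧ p = N ∧ N = N
(p ∨ p) → ((p ∨ p) ∧ p) = N → N = N
p ∨ ((p ∨ p) → ((p ∨ p) ∧ p)) = N ∨ N = N
In Ł3: p ∨ p = N ∨ N = N
p ∨ p = N ∨ N = N
(p ∨ p) ∧ p = N ∧ N = N
(p ∨ p) → ((p ∨ p) ∧ p) = N → N = ⊤
p ∨ ((p ∨ p) → ((p ∨ p) ∧ p)) = N ∨ ⊤ = ⊤
They differ because K3 and Ł3 treat N differently under implication.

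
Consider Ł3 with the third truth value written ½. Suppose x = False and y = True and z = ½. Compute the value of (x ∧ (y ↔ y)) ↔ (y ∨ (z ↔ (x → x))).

y ↔ y = True ↔ True = True
x ∧ (y ↔ y) = False ∧ True = False
x → x = False → False = True
z ↔ (x → x) = ½ ↔ True = ½  [1 − |½−1|]
y ∨ (z ↔ (x → x)) = True ∨ ½ = True
(x ∧ (y ↔ y)) ↔ (y ∨ (z ↔ (x → x))) = False ↔ True = False

False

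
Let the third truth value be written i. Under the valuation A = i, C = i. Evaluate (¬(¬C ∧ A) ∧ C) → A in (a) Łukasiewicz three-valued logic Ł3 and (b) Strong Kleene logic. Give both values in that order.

⊤; i

In Łukasiewicz three-valued logic Ł3: ¬C = ¬i = i
¬C ∧ A = i ∧ i = i
¬(¬C ∧ A) = ¬i = i
¬(¬C ∧ A) ∧ C = i ∧ i = i
(¬(¬C ∧ A) ∧ C) → A = i → i = ⊤  [min(1, 1−½+½)]
In Strong Kleene logic: ¬C = ¬i = i
¬C ∧ A = i ∧ i = i
¬(¬C ∧ A) = ¬i = i
¬(¬C ∧ A) ∧ C = i ∧ i = i
(¬(¬C ∧ A) ∧ C) → A = i → i = i
They differ because Łukasiewicz three-valued logic Ł3 and Strong Kleene logic treat i differently under implication.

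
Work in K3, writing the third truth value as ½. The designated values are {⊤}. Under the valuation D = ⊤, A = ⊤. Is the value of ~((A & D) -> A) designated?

A & D = ⊤ & ⊤ = ⊤
(A & D) -> A = ⊤ -> ⊤ = ⊤
~((A & D) -> A) = ~⊤ = ⊥
⊥ ∉ {⊤}.

No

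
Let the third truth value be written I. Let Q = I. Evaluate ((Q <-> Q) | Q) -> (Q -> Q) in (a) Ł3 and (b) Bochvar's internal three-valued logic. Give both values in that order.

In Ł3: Q <-> Q = I <-> I = true  [1 − |½−½|]
(Q <-> Q) | Q = true | I = true
Q -> Q = I -> I = true
((Q <-> Q) | Q) -> (Q -> Q) = true -> true = true
In Bochvar's internal three-valued logic: Q <-> Q = I <-> I = I
(Q <-> Q) | Q = I | I = I
Q -> Q = I -> I = I  [any arg is the third value ⇒ result is the third value]
((Q <-> Q) | Q) -> (Q -> Q) = I -> I = I
They differ because Ł3 and Bochvar's internal three-valued logic treat I differently under the binary connectives.

true; I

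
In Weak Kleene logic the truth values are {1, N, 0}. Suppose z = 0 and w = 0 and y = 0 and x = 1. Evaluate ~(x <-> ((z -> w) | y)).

0

z -> w = 0 -> 0 = 1
(z -> w) | y = 1 | 0 = 1
x <-> ((z -> w) | y) = 1 <-> 1 = 1
~(x <-> ((z -> w) | y)) = ~1 = 0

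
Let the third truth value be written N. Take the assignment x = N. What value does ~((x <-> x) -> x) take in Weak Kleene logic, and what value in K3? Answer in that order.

In Weak Kleene logic: x <-> x = N <-> N = N
(x <-> x) -> x = N -> N = N  [any arg is the third value ⇒ result is the third value]
~((x <-> x) -> x) = ~N = N
In K3: x <-> x = N <-> N = N
(x <-> x) -> x = N -> N = N  [~N | N]
~((x <-> x) -> x) = ~N = N

N; N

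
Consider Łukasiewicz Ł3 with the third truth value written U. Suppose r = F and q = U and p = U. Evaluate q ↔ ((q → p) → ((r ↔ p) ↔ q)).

U

q → p = U → U = T
r ↔ p = F ↔ U = U
(r ↔ p) ↔ q = U ↔ U = T
(q → p) → ((r ↔ p) ↔ q) = T → T = T
q ↔ ((q → p) → ((r ↔ p) ↔ q)) = U ↔ T = U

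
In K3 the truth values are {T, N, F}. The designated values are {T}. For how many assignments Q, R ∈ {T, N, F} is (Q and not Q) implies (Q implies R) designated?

Of the 9 assignments, 7 give a value in {T}.

7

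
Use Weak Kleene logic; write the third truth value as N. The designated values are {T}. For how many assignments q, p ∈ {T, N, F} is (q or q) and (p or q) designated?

2

Designated under: (q=T, p=T); (q=T, p=F).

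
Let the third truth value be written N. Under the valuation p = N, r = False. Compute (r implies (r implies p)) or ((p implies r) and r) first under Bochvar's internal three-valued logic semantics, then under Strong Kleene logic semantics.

In Bochvar's internal three-valued logic: r implies p = False implies N = N  [any arg is the third value ⇒ result is the third value]
r implies (r implies p) = False implies N = N
p implies r = N implies False = N
(p implies r) and r = N and False = N
(r implies (r implies p)) or ((p implies r) and r) = N or N = N
In Strong Kleene logic: r implies p = False implies N = True
r implies (r implies p) = False implies True = True
p implies r = N implies False = N
(p implies r) and r = N and False = False
(r implies (r implies p)) or ((p implies r) and r) = True or False = True
They differ because Bochvar's internal three-valued logic and Strong Kleene logic treat N differently under the binary connectives.

N; True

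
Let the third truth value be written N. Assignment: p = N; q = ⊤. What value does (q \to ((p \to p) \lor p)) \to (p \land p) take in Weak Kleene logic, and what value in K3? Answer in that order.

In Weak Kleene logic: p \to p = N \to N = N  [any arg is the third value ⇒ result is the third value]
(p \to p) \lor p = N \lor N = N
q \to ((p \to p) \lor p) = ⊤ \to N = N
p \land p = N \land N = N
(q \to ((p \to p) \lor p)) \to (p \land p) = N \to N = N
In K3: p \to p = N \to N = N
(p \to p) \lor p = N \lor N = N
q \to ((p \to p) \lor p) = ⊤ \to N = N
p \land p = N \land N = N
(q \to ((p \to p) \lor p)) \to (p \land p) = N \to N = N

N; N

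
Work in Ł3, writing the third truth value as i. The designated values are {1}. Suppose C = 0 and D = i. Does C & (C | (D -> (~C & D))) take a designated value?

No

~C = ~0 = 1
~C & D = 1 & i = i
D -> (~C & D) = i -> i = 1
C | (D -> (~C & D)) = 0 | 1 = 1
C & (C | (D -> (~C & D))) = 0 & 1 = 0
0 ∉ {1}.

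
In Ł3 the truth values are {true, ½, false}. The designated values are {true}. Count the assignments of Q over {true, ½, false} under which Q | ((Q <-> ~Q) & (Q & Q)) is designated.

Q=true: true ✓
Q=½: ½ ·
Q=false: false ·

1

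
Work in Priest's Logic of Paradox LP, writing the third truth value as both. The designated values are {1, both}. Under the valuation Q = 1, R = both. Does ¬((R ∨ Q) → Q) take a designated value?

No

R ∨ Q = both ∨ 1 = 1
(R ∨ Q) → Q = 1 → 1 = 1
¬((R ∨ Q) → Q) = ¬1 = 0
0 ∉ {1, both}.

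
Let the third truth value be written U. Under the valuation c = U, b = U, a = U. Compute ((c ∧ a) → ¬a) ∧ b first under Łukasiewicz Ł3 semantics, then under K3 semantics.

In Łukasiewicz Ł3: c ∧ a = U ∧ U = U
¬a = ¬U = U
(c ∧ a) → ¬a = U → U = true  [min(1, 1−½+½)]
((c ∧ a) → ¬a) ∧ b = true ∧ U = U
In K3: c ∧ a = U ∧ U = U
¬a = ¬U = U
(c ∧ a) → ¬a = U → U = U
((c ∧ a) → ¬a) ∧ b = U ∧ U = U

U; U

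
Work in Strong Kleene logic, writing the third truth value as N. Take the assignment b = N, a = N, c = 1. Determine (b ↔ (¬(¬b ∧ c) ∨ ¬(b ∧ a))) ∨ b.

N

¬b = ¬N = N
¬b ∧ c = N ∧ 1 = N
¬(¬b ∧ c) = ¬N = N
b ∧ a = N ∧ N = N
¬(b ∧ a) = ¬N = N
¬(¬b ∧ c) ∨ ¬(b ∧ a) = N ∨ N = N
b ↔ (¬(¬b ∧ c) ∨ ¬(b ∧ a)) = N ↔ N = N
(b ↔ (¬(¬b ∧ c) ∨ ¬(b ∧ a))) ∨ b = N ∨ N = N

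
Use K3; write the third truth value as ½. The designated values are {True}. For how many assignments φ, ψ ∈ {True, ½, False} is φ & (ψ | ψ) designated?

Designated under: (φ=True, ψ=True).

1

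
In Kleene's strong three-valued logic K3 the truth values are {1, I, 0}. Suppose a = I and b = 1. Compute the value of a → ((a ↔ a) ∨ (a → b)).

a ↔ a = I ↔ I = I
a → b = I → 1 = 1  [¬I ∨ 1]
(a ↔ a) ∨ (a → b) = I ∨ 1 = 1
a → ((a ↔ a) ∨ (a → b)) = I → 1 = 1

1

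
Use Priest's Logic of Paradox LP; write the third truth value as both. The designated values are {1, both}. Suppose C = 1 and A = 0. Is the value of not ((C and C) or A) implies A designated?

C and C = 1 and 1 = 1
(C and C) or A = 1 or 0 = 1
not ((C and C) or A) = not 1 = 0
not ((C and C) or A) implies A = 0 implies 0 = 1
1 ∈ {1, both}.

Yes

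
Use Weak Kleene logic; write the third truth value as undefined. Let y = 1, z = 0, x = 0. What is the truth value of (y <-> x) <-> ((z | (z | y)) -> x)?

1

y <-> x = 1 <-> 0 = 0
z | y = 0 | 1 = 1
z | (z | y) = 0 | 1 = 1
(z | (z | y)) -> x = 1 -> 0 = 0
(y <-> x) <-> ((z | (z | y)) -> x) = 0 <-> 0 = 1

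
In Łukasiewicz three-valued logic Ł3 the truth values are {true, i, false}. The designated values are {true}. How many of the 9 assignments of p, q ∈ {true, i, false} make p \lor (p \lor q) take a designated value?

Of the 9 assignments, 5 give a value in {true}.

5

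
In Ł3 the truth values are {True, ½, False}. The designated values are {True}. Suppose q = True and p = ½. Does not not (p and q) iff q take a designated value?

p and q = ½ and True = ½
not (p and q) = not ½ = ½
not not (p and q) = not ½ = ½
not not (p and q) iff q = ½ iff True = ½  [1 − |½−1|]
½ ∉ {True}.

No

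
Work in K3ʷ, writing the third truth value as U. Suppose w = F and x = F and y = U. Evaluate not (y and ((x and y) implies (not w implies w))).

x and y = F and U = U
not w = not F = T
not w implies w = T implies F = F
(x and y) implies (not w implies w) = U implies F = U
y and ((x and y) implies (not w implies w)) = U and U = U
not (y and ((x and y) implies (not w implies w))) = not U = U

U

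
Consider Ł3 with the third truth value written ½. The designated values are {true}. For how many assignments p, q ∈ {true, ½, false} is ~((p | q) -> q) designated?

Designated under: (p=true, q=false).

1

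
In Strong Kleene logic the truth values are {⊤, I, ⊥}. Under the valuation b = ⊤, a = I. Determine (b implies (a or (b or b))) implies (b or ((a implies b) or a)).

⊤

b or b = ⊤ or ⊤ = ⊤
a or (b or b) = I or ⊤ = ⊤
b implies (a or (b or b)) = ⊤ implies ⊤ = ⊤
a implies b = I implies ⊤ = ⊤  [not I or ⊤]
(a implies b) or a = ⊤ or I = ⊤
b or ((a implies b) or a) = ⊤ or ⊤ = ⊤
(b implies (a or (b or b))) implies (b or ((a implies b) or a)) = ⊤ implies ⊤ = ⊤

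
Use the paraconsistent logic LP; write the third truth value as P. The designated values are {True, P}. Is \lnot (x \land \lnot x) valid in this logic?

Yes

Every assignment of x over {True, P, False} gives a value in {True, P}.
In particular, with x=P: \lnot (x \land \lnot x) = P.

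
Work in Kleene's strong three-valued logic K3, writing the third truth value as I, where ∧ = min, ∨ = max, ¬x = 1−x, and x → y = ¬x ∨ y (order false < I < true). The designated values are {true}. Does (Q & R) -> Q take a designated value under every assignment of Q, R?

No

Countermodel: Q=I, R=true gives I, which is not designated.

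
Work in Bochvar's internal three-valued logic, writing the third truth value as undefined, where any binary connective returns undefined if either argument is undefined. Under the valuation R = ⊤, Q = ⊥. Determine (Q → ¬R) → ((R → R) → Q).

¬R = ¬⊤ = ⊥
Q → ¬R = ⊥ → ⊥ = ⊤
R → R = ⊤ → ⊤ = ⊤
(R → R) → Q = ⊤ → ⊥ = ⊥
(Q → ¬R) → ((R → R) → Q) = ⊤ → ⊥ = ⊥

⊥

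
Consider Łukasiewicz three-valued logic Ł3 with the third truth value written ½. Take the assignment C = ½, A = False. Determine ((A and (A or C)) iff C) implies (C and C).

True

A or C = False or ½ = ½
A and (A or C) = False and ½ = False
(A and (A or C)) iff C = False iff ½ = ½
C and C = ½ and ½ = ½
((A and (A or C)) iff C) implies (C and C) = ½ implies ½ = True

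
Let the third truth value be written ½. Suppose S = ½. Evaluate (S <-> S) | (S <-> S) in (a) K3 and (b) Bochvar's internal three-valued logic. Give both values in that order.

½; ½

In K3: S <-> S = ½ <-> ½ = ½
S <-> S = ½ <-> ½ = ½
(S <-> S) | (S <-> S) = ½ | ½ = ½
In Bochvar's internal three-valued logic: S <-> S = ½ <-> ½ = ½
S <-> S = ½ <-> ½ = ½
(S <-> S) | (S <-> S) = ½ | ½ = ½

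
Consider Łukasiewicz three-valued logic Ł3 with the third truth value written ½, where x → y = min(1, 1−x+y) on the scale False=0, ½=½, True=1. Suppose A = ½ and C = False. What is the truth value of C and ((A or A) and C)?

A or A = ½ or ½ = ½
(A or A) and C = ½ and False = False
C and ((A or A) and C) = False and False = False

False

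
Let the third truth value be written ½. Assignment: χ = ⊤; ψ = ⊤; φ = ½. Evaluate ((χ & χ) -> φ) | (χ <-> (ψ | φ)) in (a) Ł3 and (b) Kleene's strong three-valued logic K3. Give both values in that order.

In Ł3: χ & χ = ⊤ & ⊤ = ⊤
(χ & χ) -> φ = ⊤ -> ½ = ½
ψ | φ = ⊤ | ½ = ⊤
χ <-> (ψ | φ) = ⊤ <-> ⊤ = ⊤
((χ & χ) -> φ) | (χ <-> (ψ | φ)) = ½ | ⊤ = ⊤
In Kleene's strong three-valued logic K3: χ & χ = ⊤ & ⊤ = ⊤
(χ & χ) -> φ = ⊤ -> ½ = ½  [~⊤ | ½]
ψ | φ = ⊤ | ½ = ⊤
χ <-> (ψ | φ) = ⊤ <-> ⊤ = ⊤
((χ & χ) -> φ) | (χ <-> (ψ | φ)) = ½ | ⊤ = ⊤

⊤; ⊤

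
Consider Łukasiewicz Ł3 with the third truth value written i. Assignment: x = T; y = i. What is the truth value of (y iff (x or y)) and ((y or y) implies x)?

x or y = T or i = T
y iff (x or y) = i iff T = i
y or y = i or i = i
(y or y) implies x = i implies T = T
(y iff (x or y)) and ((y or y) implies x) = i and T = i

i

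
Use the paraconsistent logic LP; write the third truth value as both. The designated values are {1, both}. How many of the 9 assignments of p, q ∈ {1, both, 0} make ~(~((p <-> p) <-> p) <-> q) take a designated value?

Of the 9 assignments, 7 give a value in {1, both}.

7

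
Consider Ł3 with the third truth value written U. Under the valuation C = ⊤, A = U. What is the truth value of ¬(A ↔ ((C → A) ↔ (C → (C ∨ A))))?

⊥

C → A = ⊤ → U = U
C ∨ A = ⊤ ∨ U = ⊤
C → (C ∨ A) = ⊤ → ⊤ = ⊤
(C → A) ↔ (C → (C ∨ A)) = U ↔ ⊤ = U
A ↔ ((C → A) ↔ (C → (C ∨ A))) = U ↔ U = ⊤
¬(A ↔ ((C → A) ↔ (C → (C ∨ A)))) = ¬⊤ = ⊥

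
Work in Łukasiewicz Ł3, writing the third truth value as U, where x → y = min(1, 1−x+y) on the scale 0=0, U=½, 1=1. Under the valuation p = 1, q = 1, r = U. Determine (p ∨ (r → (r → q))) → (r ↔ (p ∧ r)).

r → q = U → 1 = 1  [min(1, 1−½+1)]
r → (r → q) = U → 1 = 1
p ∨ (r → (r → q)) = 1 ∨ 1 = 1
p ∧ r = 1 ∧ U = U
r ↔ (p ∧ r) = U ↔ U = 1
(p ∨ (r → (r → q))) → (r ↔ (p ∧ r)) = 1 → 1 = 1

1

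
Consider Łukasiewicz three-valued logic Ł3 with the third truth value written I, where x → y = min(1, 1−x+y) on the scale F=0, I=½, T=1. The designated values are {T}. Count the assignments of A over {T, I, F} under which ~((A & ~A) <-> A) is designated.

1

A=T: T ✓
A=I: F ·
A=F: F ·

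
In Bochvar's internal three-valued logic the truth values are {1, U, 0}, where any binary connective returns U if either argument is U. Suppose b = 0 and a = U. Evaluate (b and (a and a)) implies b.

U

a and a = U and U = U
b and (a and a) = 0 and U = U
(b and (a and a)) implies b = U implies 0 = U  [any arg is the third value ⇒ result is the third value]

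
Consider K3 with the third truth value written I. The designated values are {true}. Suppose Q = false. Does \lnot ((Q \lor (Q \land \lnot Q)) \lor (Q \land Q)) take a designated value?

Yes

\lnot Q = \lnot false = true
Q \land \lnot Q = false \land true = false
Q \lor (Q \land \lnot Q) = false \lor false = false
Q \land Q = false \land false = false
(Q \lor (Q \land \lnot Q)) \lor (Q \land Q) = false \lor false = false
\lnot ((Q \lor (Q \land \lnot Q)) \lor (Q \land Q)) = \lnot false = true
true ∈ {true}.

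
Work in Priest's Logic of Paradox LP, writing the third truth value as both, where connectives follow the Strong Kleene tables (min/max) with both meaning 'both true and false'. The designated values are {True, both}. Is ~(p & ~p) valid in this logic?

Every assignment of p over {True, both, False} gives a value in {True, both}.
In particular, with p=both: ~(p & ~p) = both.

Yes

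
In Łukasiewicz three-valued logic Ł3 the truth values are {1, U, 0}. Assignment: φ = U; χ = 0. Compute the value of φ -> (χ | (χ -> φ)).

1

χ -> φ = 0 -> U = 1  [min(1, 1−0+½)]
χ | (χ -> φ) = 0 | 1 = 1
φ -> (χ | (χ -> φ)) = U -> 1 = 1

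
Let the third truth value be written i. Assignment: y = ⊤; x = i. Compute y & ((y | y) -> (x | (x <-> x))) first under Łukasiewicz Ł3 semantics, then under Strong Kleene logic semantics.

⊤; i

In Łukasiewicz Ł3: y | y = ⊤ | ⊤ = ⊤
x <-> x = i <-> i = ⊤  [1 − |½−½|]
x | (x <-> x) = i | ⊤ = ⊤
(y | y) -> (x | (x <-> x)) = ⊤ -> ⊤ = ⊤
y & ((y | y) -> (x | (x <-> x))) = ⊤ & ⊤ = ⊤
In Strong Kleene logic: y | y = ⊤ | ⊤ = ⊤
x <-> x = i <-> i = i
x | (x <-> x) = i | i = i
(y | y) -> (x | (x <-> x)) = ⊤ -> i = i
y & ((y | y) -> (x | (x <-> x))) = ⊤ & i = i
They differ because Łukasiewicz Ł3 and Strong Kleene logic treat i differently under implication.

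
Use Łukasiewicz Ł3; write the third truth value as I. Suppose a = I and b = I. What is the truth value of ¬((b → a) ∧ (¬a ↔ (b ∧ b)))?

b → a = I → I = ⊤  [min(1, 1−½+½)]
¬a = ¬I = I
b ∧ b = I ∧ I = I
¬a ↔ (b ∧ b) = I ↔ I = ⊤
(b → a) ∧ (¬a ↔ (b ∧ b)) = ⊤ ∧ ⊤ = ⊤
¬((b → a) ∧ (¬a ↔ (b ∧ b))) = ¬⊤ = ⊥

⊥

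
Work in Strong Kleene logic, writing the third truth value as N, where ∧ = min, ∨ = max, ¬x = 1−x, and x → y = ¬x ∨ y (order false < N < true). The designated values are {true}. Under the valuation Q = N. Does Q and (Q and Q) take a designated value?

No

Q and Q = N and N = N
Q and (Q and Q) = N and N = N
N ∉ {true}.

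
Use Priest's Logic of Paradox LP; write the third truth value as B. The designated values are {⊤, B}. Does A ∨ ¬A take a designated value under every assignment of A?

Yes

Every assignment of A over {⊤, B, ⊥} gives a value in {⊤, B}.
In particular, with A=B: A ∨ ¬A = B.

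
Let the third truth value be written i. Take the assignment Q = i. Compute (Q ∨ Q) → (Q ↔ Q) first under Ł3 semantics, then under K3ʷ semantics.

true; i

In Ł3: Q ∨ Q = i ∨ i = i
Q ↔ Q = i ↔ i = true
(Q ∨ Q) → (Q ↔ Q) = i → true = true
In K3ʷ: Q ∨ Q = i ∨ i = i
Q ↔ Q = i ↔ i = i
(Q ∨ Q) → (Q ↔ Q) = i → i = i  [any arg is the third value ⇒ result is the third value]
They differ because Ł3 and K3ʷ treat i differently under the binary connectives.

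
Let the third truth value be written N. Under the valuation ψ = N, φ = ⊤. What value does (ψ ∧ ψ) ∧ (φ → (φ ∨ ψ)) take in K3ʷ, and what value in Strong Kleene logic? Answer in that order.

N; N

In K3ʷ: ψ ∧ ψ = N ∧ N = N
φ ∨ ψ = ⊤ ∨ N = N
φ → (φ ∨ ψ) = ⊤ → N = N  [any arg is the third value ⇒ result is the third value]
(ψ ∧ ψ) ∧ (φ → (φ ∨ ψ)) = N ∧ N = N
In Strong Kleene logic: ψ ∧ ψ = N ∧ N = N
φ ∨ ψ = ⊤ ∨ N = ⊤
φ → (φ ∨ ψ) = ⊤ → ⊤ = ⊤
(ψ ∧ ψ) ∧ (φ → (φ ∨ ψ)) = N ∧ ⊤ = N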